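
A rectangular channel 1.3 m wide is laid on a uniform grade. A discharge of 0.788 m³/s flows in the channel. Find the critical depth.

y_c = 0.335 m

For a rectangular channel, critical depth y_c = (q²/g)^(1/3) where q = Q/b = 0.788/1.3 = 0.6062 m²/s.
So y_c = (0.6062²/9.81)^(1/3) = 0.335 m.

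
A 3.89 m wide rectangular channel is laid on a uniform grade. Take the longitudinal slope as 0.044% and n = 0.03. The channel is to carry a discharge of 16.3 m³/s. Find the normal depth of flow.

Manning's equation rearranged: A R^(2/3) = nQ / (1·√S) = 0.03 × 16.3 / (√0.00044) = 23.31.
Try y = 3.72 m: A R^(2/3) = 17.03 — low.
Try y = 5.73 m: A R^(2/3) = 28.58 — high.
Try y = 4.82 m: A R^(2/3) = 23.31 — close enough.

y_n = 4.82 m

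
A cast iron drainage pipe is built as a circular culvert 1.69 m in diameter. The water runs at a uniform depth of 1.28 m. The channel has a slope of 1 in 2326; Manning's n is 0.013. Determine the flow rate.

For a circular section of diameter D = 1.69 m at depth y = 1.28 m, the central angle is θ = 2 arccos(1 − 2y/D) = 4.223 rad. Then A = (D²/8)(θ − sin θ) = 1.823 m² and P = Dθ/2 = 3.569 m.
Hydraulic radius R = A/P = 1.823/3.569 = 0.5108 m.
Manning's equation: Q = (1/n) A R^(2/3) S^(1/2) = (1/0.013) × 1.823 × 0.5108^(2/3) × 0.0004299^(1/2) = 1.86 m³/s.

Q = 1.86 m³/s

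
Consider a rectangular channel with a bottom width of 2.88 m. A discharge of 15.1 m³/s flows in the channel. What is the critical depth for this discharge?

For a rectangular channel, critical depth y_c = (q²/g)^(1/3) where q = Q/b = 15.1/2.88 = 5.243 m²/s.
So y_c = (5.243²/9.81)^(1/3) = 1.41 m.

y_c = 1.41 m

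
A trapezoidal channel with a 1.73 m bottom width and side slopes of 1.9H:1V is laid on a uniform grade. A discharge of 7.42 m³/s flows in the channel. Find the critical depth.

At critical depth, Q² T / (g A³) = 1, i.e. A³/T = Q²/g = 7.42²/9.81 = 5.612.
Trying y = 0.62 m: A³/T = 1.434 — low.
Trying y = 0.894 m: A³/T = 5.617 — ≈ 5.612.

y_c = 0.894 m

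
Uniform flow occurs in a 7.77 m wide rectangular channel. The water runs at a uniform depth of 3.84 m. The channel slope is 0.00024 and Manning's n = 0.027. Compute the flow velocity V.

V = 0.89 m/s

Flow area A = b·y = 7.77 × 3.84 = 29.84 m². Wetted perimeter P = b + 2y = 7.77 + 2×3.84 = 15.45 m.
Hydraulic radius R = A/P = 29.84/15.45 = 1.931 m.
From Manning's equation, V = (1/n) R^(2/3) S^(1/2) = (1/0.027) × 1.931^(2/3) × 0.00024^(1/2) = 0.89 m/s.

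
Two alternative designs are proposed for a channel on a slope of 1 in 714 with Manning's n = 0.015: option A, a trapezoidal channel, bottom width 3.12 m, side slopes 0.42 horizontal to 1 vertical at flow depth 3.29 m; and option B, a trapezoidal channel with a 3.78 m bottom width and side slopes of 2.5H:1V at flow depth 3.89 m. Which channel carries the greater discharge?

Channel A: With bottom width b = 3.12 m and side slope z = 0.42: A = (b + zy)y = (3.12 + 0.42×3.29)×3.29 = 14.81 m²; P = b + 2y√(1+z²) = 3.12 + 2×3.29×1.085 = 10.26 m. Hydraulic radius R = A/P = 14.81/10.26 = 1.444 m. Q_A = (1/0.015)·14.81·1.444^(2/3)·√0.001401 = 47.21 m³/s.
Channel B: With bottom width b = 3.78 m and side slope z = 2.5: A = (b + zy)y = (3.78 + 2.5×3.89)×3.89 = 52.53 m²; P = b + 2y√(1+z²) = 3.78 + 2×3.89×2.693 = 24.73 m. Hydraulic radius R = A/P = 52.53/24.73 = 2.124 m. Q_B = (1/0.015)·52.53·2.124^(2/3)·√0.001401 = 216.6 m³/s.
Q_A = 47.21 m³/s vs Q_B = 216.6 m³/s, so channel B carries more.

channel B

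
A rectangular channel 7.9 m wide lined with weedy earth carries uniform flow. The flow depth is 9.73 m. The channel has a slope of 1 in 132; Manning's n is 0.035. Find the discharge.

Flow area A = b·y = 7.9 × 9.73 = 76.87 m². Wetted perimeter P = b + 2y = 7.9 + 2×9.73 = 27.36 m.
Hydraulic radius R = A/P = 76.87/27.36 = 2.809 m.
Manning's equation: Q = (1/n) A R^(2/3) S^(1/2) = (1/0.035) × 76.87 × 2.809^(2/3) × 0.007576^(1/2) = 381 m³/s.

Q = 381 m³/s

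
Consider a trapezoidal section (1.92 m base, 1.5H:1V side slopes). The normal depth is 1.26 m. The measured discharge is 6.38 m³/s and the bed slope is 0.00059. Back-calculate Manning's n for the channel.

n = 0.015

With bottom width b = 1.92 m and side slope z = 1.5: A = (b + zy)y = (1.92 + 1.5×1.26)×1.26 = 4.801 m²; P = b + 2y√(1+z²) = 1.92 + 2×1.26×1.803 = 6.463 m.
Hydraulic radius R = A/P = 4.801/6.463 = 0.7428 m.
Rearranging Manning's equation: n = (1/Q) A R^(2/3) S^(1/2) = (1/6.38) × 4.801 × 0.7428^(2/3) × √0.00059 = 0.015.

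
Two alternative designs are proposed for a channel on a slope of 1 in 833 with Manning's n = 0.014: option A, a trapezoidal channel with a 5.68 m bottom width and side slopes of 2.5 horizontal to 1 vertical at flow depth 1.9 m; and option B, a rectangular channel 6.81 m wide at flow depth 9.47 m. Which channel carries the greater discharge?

Channel A: With bottom width b = 5.68 m and side slope z = 2.5: A = (b + zy)y = (5.68 + 2.5×1.9)×1.9 = 19.82 m²; P = b + 2y√(1+z²) = 5.68 + 2×1.9×2.693 = 15.91 m. Hydraulic radius R = A/P = 19.82/15.91 = 1.245 m. Q_A = (1/0.014)·19.82·1.245^(2/3)·√0.0012 = 56.77 m³/s.
Channel B: Flow area A = b·y = 6.81 × 9.47 = 64.49 m². Wetted perimeter P = b + 2y = 6.81 + 2×9.47 = 25.75 m. Hydraulic radius R = A/P = 64.49/25.75 = 2.504 m. Q_B = (1/0.014)·64.49·2.504^(2/3)·√0.0012 = 294.3 m³/s.
Q_A = 56.77 m³/s vs Q_B = 294.3 m³/s, so channel B carries more.

channel B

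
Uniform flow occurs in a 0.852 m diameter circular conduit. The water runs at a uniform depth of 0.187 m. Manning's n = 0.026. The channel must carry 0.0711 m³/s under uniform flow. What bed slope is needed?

For a circular section of diameter D = 0.852 m at depth y = 0.187 m, the central angle is θ = 2 arccos(1 − 2y/D) = 1.95 rad. Then A = (D²/8)(θ − sin θ) = 0.09269 m² and P = Dθ/2 = 0.8308 m.
Hydraulic radius R = A/P = 0.09269/0.8308 = 0.1116 m.
From Manning's equation, S = [nQ / (1 A R^(2/3))]² = [0.026 × 0.0711 / (1 × 0.09269 × 0.1116^(2/3))]² = 0.00741.

S = 0.00741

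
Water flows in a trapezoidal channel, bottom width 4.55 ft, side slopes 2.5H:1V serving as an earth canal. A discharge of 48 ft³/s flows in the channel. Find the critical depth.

y_c = 1.2 ft

At critical depth, Q² T / (g A³) = 1, i.e. A³/T = Q²/g = 48²/32.2 = 71.55.
Try y = 1.41 ft: A³/T = 127.2 — high.
Try y = 0.975 ft: A³/T = 33.55 — low.
Try y = 1.2 ft: A³/T = 70.49 — matches.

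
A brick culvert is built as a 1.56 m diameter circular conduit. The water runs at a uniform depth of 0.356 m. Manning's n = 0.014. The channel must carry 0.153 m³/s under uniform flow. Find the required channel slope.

For a circular section of diameter D = 1.56 m at depth y = 0.356 m, the central angle is θ = 2 arccos(1 − 2y/D) = 1.992 rad. Then A = (D²/8)(θ − sin θ) = 0.3284 m² and P = Dθ/2 = 1.554 m.
Hydraulic radius R = A/P = 0.3284/1.554 = 0.2114 m.
From Manning's equation, S = [nQ / (1 A R^(2/3))]² = [0.014 × 0.153 / (1 × 0.3284 × 0.2114^(2/3))]² = 0.000338.

S = 0.000338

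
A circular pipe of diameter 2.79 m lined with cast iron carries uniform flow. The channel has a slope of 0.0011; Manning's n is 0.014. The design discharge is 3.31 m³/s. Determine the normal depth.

y_n = 1.03 m

Manning's equation rearranged: A R^(2/3) = nQ / (1·√S) = 0.014 × 3.31 / (√0.0011) = 1.397.
Trying y = 1.24 m: A R^(2/3) = 1.959 — high.
Trying y = 0.866 m: A R^(2/3) = 1.006 — low.
Trying y = 1.03 m: A R^(2/3) = 1.397 — close enough.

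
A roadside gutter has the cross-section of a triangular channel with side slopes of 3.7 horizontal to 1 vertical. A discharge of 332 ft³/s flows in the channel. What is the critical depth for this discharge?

At critical depth, Q² T / (g A³) = 1, i.e. A³/T = Q²/g = 332²/32.2 = 3423.
At y = 4.29 ft: A³/T = 9946 — over.
At y = 2.49 ft: A³/T = 655.2 — short.
At y = 3.47 ft: A³/T = 3444 — ≈ 3423.

y_c = 3.47 ft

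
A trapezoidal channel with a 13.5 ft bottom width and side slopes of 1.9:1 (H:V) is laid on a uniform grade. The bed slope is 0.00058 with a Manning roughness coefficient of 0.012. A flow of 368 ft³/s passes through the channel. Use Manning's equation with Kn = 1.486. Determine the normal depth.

Manning's equation rearranged: A R^(2/3) = nQ / (1.486·√S) = 0.012 × 368 / (1.486 × √0.00058) = 123.4.
Try y = 3.84 ft: A R^(2/3) = 153.4 — over.
Try y = 3.06 ft: A R^(2/3) = 100.5 — short.
Try y = 3.42 ft: A R^(2/3) = 123.5 — close enough.

y_n = 3.42 ft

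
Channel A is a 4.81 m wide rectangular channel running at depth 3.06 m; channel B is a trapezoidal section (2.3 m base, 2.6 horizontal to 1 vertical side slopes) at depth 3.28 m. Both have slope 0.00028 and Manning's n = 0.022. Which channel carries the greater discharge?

Channel A: Flow area A = b·y = 4.81 × 3.06 = 14.72 m². Wetted perimeter P = b + 2y = 4.81 + 2×3.06 = 10.93 m. Hydraulic radius R = A/P = 14.72/10.93 = 1.347 m. Q_A = (1/0.022)·14.72·1.347^(2/3)·√0.00028 = 13.65 m³/s.
Channel B: With bottom width b = 2.3 m and side slope z = 2.6: A = (b + zy)y = (2.3 + 2.6×3.28)×3.28 = 35.52 m²; P = b + 2y√(1+z²) = 2.3 + 2×3.28×2.786 = 20.57 m. Hydraulic radius R = A/P = 35.52/20.57 = 1.726 m. Q_B = (1/0.022)·35.52·1.726^(2/3)·√0.00028 = 38.87 m³/s.
Q_A = 13.65 m³/s vs Q_B = 38.87 m³/s, so channel B carries more.

channel B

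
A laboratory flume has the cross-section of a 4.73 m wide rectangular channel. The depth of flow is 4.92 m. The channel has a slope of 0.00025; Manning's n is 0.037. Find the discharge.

Q = 13.6 m³/s

Flow area A = b·y = 4.73 × 4.92 = 23.27 m². Wetted perimeter P = b + 2y = 4.73 + 2×4.92 = 14.57 m.
Hydraulic radius R = A/P = 23.27/14.57 = 1.597 m.
Manning's equation: Q = (1/n) A R^(2/3) S^(1/2) = (1/0.037) × 23.27 × 1.597^(2/3) × 0.00025^(1/2) = 13.6 m³/s.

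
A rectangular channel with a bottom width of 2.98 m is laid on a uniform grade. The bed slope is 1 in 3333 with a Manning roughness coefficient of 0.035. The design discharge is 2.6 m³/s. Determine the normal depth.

Manning's equation rearranged: A R^(2/3) = nQ / (1·√S) = 0.035 × 2.6 / (√0.0003) = 5.254.
Try y = 1.53 m: A R^(2/3) = 3.78 — low.
Try y = 2.34 m: A R^(2/3) = 6.55 — high.
Try y = 1.97 m: A R^(2/3) = 5.261 — matches.

y_n = 1.97 m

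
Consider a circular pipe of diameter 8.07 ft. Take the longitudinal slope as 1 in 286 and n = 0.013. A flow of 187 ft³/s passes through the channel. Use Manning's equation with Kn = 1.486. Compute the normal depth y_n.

Manning's equation rearranged: A R^(2/3) = nQ / (1.486·√S) = 0.013 × 187 / (1.486 × √0.003497) = 27.67.
Try y = 4.03 ft: A R^(2/3) = 40.75 — high.
Try y = 2.37 ft: A R^(2/3) = 15.35 — low.
Try y = 3.24 ft: A R^(2/3) = 27.71 — matches.

y_n = 3.24 ft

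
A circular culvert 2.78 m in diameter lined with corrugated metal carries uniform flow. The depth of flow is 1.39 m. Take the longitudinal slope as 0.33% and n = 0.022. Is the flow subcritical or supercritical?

For a circular section of diameter D = 2.78 m at depth y = 1.39 m, the central angle is θ = 2 arccos(1 − 2y/D) = 3.142 rad. Then A = (D²/8)(θ − sin θ) = 3.035 m² and P = Dθ/2 = 4.367 m.
Hydraulic radius R = A/P = 3.035/4.367 = 0.695 m.
V = (1/n) R^(2/3) √S = (1/0.022) × 0.695^(2/3) × √0.0033 = 2.049 m/s. Hydraulic depth D_h = A/T = 3.035/2.78 = 1.092 m.
Froude number Fr = V/√(g·D_h) = 2.049/√(9.81×1.092) = 0.626, which is less than 1, so the flow is subcritical.

subcritical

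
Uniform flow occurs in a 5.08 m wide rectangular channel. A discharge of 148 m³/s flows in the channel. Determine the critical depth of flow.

y_c = 4.42 m

For a rectangular channel, critical depth y_c = (q²/g)^(1/3) where q = Q/b = 148/5.08 = 29.13 m²/s.
So y_c = (29.13²/9.81)^(1/3) = 4.42 m.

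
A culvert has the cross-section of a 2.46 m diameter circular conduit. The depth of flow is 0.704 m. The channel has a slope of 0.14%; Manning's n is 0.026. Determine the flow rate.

Q = 0.884 m³/s

For a circular section of diameter D = 2.46 m at depth y = 0.704 m, the central angle is θ = 2 arccos(1 − 2y/D) = 2.258 rad. Then A = (D²/8)(θ − sin θ) = 1.123 m² and P = Dθ/2 = 2.777 m.
Hydraulic radius R = A/P = 1.123/2.777 = 0.4044 m.
Manning's equation: Q = (1/n) A R^(2/3) S^(1/2) = (1/0.026) × 1.123 × 0.4044^(2/3) × 0.0014^(1/2) = 0.884 m³/s.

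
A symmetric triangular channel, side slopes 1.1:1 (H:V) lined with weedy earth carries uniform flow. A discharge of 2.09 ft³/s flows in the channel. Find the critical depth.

At critical depth, Q² T / (g A³) = 1, i.e. A³/T = Q²/g = 2.09²/32.2 = 0.1357.
Try y = 0.803 ft: A³/T = 0.202 — over.
Try y = 0.658 ft: A³/T = 0.07463 — short.
Try y = 0.742 ft: A³/T = 0.1361 — close enough.

y_c = 0.742 ft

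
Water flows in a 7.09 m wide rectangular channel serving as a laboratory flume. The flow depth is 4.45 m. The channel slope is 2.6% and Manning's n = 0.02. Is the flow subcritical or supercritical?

Flow area A = b·y = 7.09 × 4.45 = 31.55 m². Wetted perimeter P = b + 2y = 7.09 + 2×4.45 = 15.99 m.
Hydraulic radius R = A/P = 31.55/15.99 = 1.973 m.
V = (1/n) R^(2/3) √S = (1/0.02) × 1.973^(2/3) × √0.026 = 12.68 m/s. Hydraulic depth D_h = A/T = 31.55/7.09 = 4.45 m.
Froude number Fr = V/√(g·D_h) = 12.68/√(9.81×4.45) = 1.92, which is greater than 1, so the flow is supercritical.

supercritical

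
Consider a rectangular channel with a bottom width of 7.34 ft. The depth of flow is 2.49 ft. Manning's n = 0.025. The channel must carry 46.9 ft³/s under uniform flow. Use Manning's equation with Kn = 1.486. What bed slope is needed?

S = 0.0011

Flow area A = b·y = 7.34 × 2.49 = 18.28 ft². Wetted perimeter P = b + 2y = 7.34 + 2×2.49 = 12.32 ft.
Hydraulic radius R = A/P = 18.28/12.32 = 1.483 ft.
From Manning's equation, S = [nQ / (1.486 A R^(2/3))]² = [0.025 × 46.9 / (1.486 × 18.28 × 1.483^(2/3))]² = 0.0011.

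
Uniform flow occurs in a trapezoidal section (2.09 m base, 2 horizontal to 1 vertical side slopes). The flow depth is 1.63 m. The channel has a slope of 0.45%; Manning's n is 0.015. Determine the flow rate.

Q = 37.2 m³/s

With bottom width b = 2.09 m and side slope z = 2: A = (b + zy)y = (2.09 + 2×1.63)×1.63 = 8.72 m²; P = b + 2y√(1+z²) = 2.09 + 2×1.63×2.236 = 9.38 m.
Hydraulic radius R = A/P = 8.72/9.38 = 0.9297 m.
Manning's equation: Q = (1/n) A R^(2/3) S^(1/2) = (1/0.015) × 8.72 × 0.9297^(2/3) × 0.0045^(1/2) = 37.2 m³/s.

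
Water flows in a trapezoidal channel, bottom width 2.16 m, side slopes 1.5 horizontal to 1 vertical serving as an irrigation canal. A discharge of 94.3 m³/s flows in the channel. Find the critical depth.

y_c = 3.17 m

At critical depth, Q² T / (g A³) = 1, i.e. A³/T = Q²/g = 94.3²/9.81 = 906.5.
Try y = 2.57 m: A³/T = 374.3 — low.
Try y = 3.17 m: A³/T = 902.6 — ≈ 906.5.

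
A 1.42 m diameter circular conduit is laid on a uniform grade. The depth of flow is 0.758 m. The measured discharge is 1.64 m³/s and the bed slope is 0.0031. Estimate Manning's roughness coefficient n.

For a circular section of diameter D = 1.42 m at depth y = 0.758 m, the central angle is θ = 2 arccos(1 − 2y/D) = 3.277 rad. Then A = (D²/8)(θ − sin θ) = 0.8599 m² and P = Dθ/2 = 2.327 m.
Hydraulic radius R = A/P = 0.8599/2.327 = 0.3696 m.
Rearranging Manning's equation: n = (1/Q) A R^(2/3) S^(1/2) = (1/1.64) × 0.8599 × 0.3696^(2/3) × √0.0031 = 0.015.

n = 0.015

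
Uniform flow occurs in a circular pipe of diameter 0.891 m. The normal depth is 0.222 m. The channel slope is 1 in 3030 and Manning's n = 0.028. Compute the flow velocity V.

For a circular section of diameter D = 0.891 m at depth y = 0.222 m, the central angle is θ = 2 arccos(1 − 2y/D) = 2.091 rad. Then A = (D²/8)(θ − sin θ) = 0.1213 m² and P = Dθ/2 = 0.9313 m.
Hydraulic radius R = A/P = 0.1213/0.9313 = 0.1303 m.
From Manning's equation, V = (1/n) R^(2/3) S^(1/2) = (1/0.028) × 0.1303^(2/3) × 0.00033^(1/2) = 0.167 m/s.

V = 0.167 m/s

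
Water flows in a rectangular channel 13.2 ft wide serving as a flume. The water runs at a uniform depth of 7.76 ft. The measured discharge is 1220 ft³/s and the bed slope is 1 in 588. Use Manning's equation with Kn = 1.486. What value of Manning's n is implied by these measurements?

Flow area A = b·y = 13.2 × 7.76 = 102.4 ft². Wetted perimeter P = b + 2y = 13.2 + 2×7.76 = 28.72 ft.
Hydraulic radius R = A/P = 102.4/28.72 = 3.567 ft.
Rearranging Manning's equation: n = (1.486/Q) A R^(2/3) S^(1/2) = (1.486/1220) × 102.4 × 3.567^(2/3) × √0.001701 = 0.012.

n = 0.012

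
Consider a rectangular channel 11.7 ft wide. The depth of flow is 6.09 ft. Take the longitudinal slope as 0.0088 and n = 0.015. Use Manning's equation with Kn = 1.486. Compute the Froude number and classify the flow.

Flow area A = b·y = 11.7 × 6.09 = 71.25 ft². Wetted perimeter P = b + 2y = 11.7 + 2×6.09 = 23.88 ft.
Hydraulic radius R = A/P = 71.25/23.88 = 2.984 ft.
V = (1.486/n) R^(2/3) √S = (1.486/0.015) × 2.984^(2/3) × √0.0088 = 19.26 ft/s. Hydraulic depth D_h = A/T = 71.25/11.7 = 6.09 ft.
Froude number Fr = V/√(g·D_h) = 19.26/√(32.2×6.09) = 1.38, which is greater than 1, so the flow is supercritical.

supercritical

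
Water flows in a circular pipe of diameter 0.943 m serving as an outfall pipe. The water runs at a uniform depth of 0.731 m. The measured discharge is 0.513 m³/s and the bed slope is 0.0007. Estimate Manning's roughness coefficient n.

For a circular section of diameter D = 0.943 m at depth y = 0.731 m, the central angle is θ = 2 arccos(1 − 2y/D) = 4.307 rad. Then A = (D²/8)(θ − sin θ) = 0.5809 m² and P = Dθ/2 = 2.031 m.
Hydraulic radius R = A/P = 0.5809/2.031 = 0.2861 m.
Rearranging Manning's equation: n = (1/Q) A R^(2/3) S^(1/2) = (1/0.513) × 0.5809 × 0.2861^(2/3) × √0.0007 = 0.013.

n = 0.013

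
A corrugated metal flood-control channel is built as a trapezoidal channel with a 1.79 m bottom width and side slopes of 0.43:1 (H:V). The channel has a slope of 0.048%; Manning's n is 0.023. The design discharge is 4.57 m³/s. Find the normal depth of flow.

Manning's equation rearranged: A R^(2/3) = nQ / (1·√S) = 0.023 × 4.57 / (√0.00048) = 4.798.
Try y = 1.54 m: A R^(2/3) = 3.074 — low.
Try y = 2.41 m: A R^(2/3) = 6.665 — high.
Try y = 2 m: A R^(2/3) = 4.803 — matches.

y_n = 2 m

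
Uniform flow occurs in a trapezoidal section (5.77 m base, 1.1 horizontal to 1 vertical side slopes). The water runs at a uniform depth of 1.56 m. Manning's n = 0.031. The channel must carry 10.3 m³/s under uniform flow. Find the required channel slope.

With bottom width b = 5.77 m and side slope z = 1.1: A = (b + zy)y = (5.77 + 1.1×1.56)×1.56 = 11.68 m²; P = b + 2y√(1+z²) = 5.77 + 2×1.56×1.487 = 10.41 m.
Hydraulic radius R = A/P = 11.68/10.41 = 1.122 m.
From Manning's equation, S = [nQ / (1 A R^(2/3))]² = [0.031 × 10.3 / (1 × 11.68 × 1.122^(2/3))]² = 0.000641.

S = 0.000641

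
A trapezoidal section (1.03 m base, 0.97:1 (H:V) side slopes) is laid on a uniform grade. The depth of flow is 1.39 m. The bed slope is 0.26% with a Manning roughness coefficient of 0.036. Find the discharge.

With bottom width b = 1.03 m and side slope z = 0.97: A = (b + zy)y = (1.03 + 0.97×1.39)×1.39 = 3.306 m²; P = b + 2y√(1+z²) = 1.03 + 2×1.39×1.393 = 4.903 m.
Hydraulic radius R = A/P = 3.306/4.903 = 0.6742 m.
Manning's equation: Q = (1/n) A R^(2/3) S^(1/2) = (1/0.036) × 3.306 × 0.6742^(2/3) × 0.0026^(1/2) = 3.6 m³/s.

Q = 3.6 m³/s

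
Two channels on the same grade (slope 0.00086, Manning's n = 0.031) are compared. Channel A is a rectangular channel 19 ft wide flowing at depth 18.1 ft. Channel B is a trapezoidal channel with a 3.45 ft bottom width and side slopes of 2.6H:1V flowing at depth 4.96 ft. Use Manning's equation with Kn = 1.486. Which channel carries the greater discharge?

channel A

Channel A: Flow area A = b·y = 19 × 18.1 = 343.9 ft². Wetted perimeter P = b + 2y = 19 + 2×18.1 = 55.2 ft. Hydraulic radius R = A/P = 343.9/55.2 = 6.23 ft. Q_A = (1.486/0.031)·343.9·6.23^(2/3)·√0.00086 = 1637 ft³/s.
Channel B: With bottom width b = 3.45 ft and side slope z = 2.6: A = (b + zy)y = (3.45 + 2.6×4.96)×4.96 = 81.08 ft²; P = b + 2y√(1+z²) = 3.45 + 2×4.96×2.786 = 31.08 ft. Hydraulic radius R = A/P = 81.08/31.08 = 2.608 ft. Q_B = (1.486/0.031)·81.08·2.608^(2/3)·√0.00086 = 216 ft³/s.
Q_A = 1637 ft³/s vs Q_B = 216 ft³/s, so channel A carries more.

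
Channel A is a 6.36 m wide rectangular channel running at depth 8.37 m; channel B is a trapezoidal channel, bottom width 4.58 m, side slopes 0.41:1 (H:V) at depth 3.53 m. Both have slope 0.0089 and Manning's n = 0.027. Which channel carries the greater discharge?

Channel A: Flow area A = b·y = 6.36 × 8.37 = 53.23 m². Wetted perimeter P = b + 2y = 6.36 + 2×8.37 = 23.1 m. Hydraulic radius R = A/P = 53.23/23.1 = 2.304 m. Q_A = (1/0.027)·53.23·2.304^(2/3)·√0.0089 = 324.5 m³/s.
Channel B: With bottom width b = 4.58 m and side slope z = 0.41: A = (b + zy)y = (4.58 + 0.41×3.53)×3.53 = 21.28 m²; P = b + 2y√(1+z²) = 4.58 + 2×3.53×1.081 = 12.21 m. Hydraulic radius R = A/P = 21.28/12.21 = 1.742 m. Q_B = (1/0.027)·21.28·1.742^(2/3)·√0.0089 = 107.6 m³/s.
Q_A = 324.5 m³/s vs Q_B = 107.6 m³/s, so channel A carries more.

channel A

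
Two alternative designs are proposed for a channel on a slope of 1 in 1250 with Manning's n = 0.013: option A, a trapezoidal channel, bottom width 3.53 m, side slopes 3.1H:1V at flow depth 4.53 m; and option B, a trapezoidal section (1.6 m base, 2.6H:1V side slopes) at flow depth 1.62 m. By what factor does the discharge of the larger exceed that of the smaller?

16.5

Channel A: With bottom width b = 3.53 m and side slope z = 3.1: A = (b + zy)y = (3.53 + 3.1×4.53)×4.53 = 79.61 m²; P = b + 2y√(1+z²) = 3.53 + 2×4.53×3.257 = 33.04 m. Hydraulic radius R = A/P = 79.61/33.04 = 2.409 m. Q_A = (1/0.013)·79.61·2.409^(2/3)·√0.0008 = 311.3 m³/s.
Channel B: With bottom width b = 1.6 m and side slope z = 2.6: A = (b + zy)y = (1.6 + 2.6×1.62)×1.62 = 9.415 m²; P = b + 2y√(1+z²) = 1.6 + 2×1.62×2.786 = 10.63 m. Hydraulic radius R = A/P = 9.415/10.63 = 0.8861 m. Q_B = (1/0.013)·9.415·0.8861^(2/3)·√0.0008 = 18.9 m³/s.
The larger discharge is 311.3 m³/s and the smaller is 18.9 m³/s; the ratio is 16.5.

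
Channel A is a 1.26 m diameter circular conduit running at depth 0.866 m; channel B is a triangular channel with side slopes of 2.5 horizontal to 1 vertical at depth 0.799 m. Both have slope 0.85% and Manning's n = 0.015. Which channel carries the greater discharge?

channel B

Channel A: For a circular section of diameter D = 1.26 m at depth y = 0.866 m, the central angle is θ = 2 arccos(1 − 2y/D) = 3.91 rad. Then A = (D²/8)(θ − sin θ) = 0.9137 m² and P = Dθ/2 = 2.463 m. Hydraulic radius R = A/P = 0.9137/2.463 = 0.371 m. Q_A = (1/0.015)·0.9137·0.371^(2/3)·√0.0085 = 2.899 m³/s.
Channel B: For a triangular section with side slope z = 2.5: A = zy² = 2.5×0.799² = 1.596 m²; P = 2y√(1+z²) = 2×0.799×2.693 = 4.303 m. Hydraulic radius R = A/P = 1.596/4.303 = 0.3709 m. Q_B = (1/0.015)·1.596·0.3709^(2/3)·√0.0085 = 5.064 m³/s.
Q_A = 2.899 m³/s vs Q_B = 5.064 m³/s, so channel B carries more.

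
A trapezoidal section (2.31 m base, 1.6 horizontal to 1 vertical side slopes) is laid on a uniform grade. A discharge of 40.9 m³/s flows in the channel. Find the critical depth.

At critical depth, Q² T / (g A³) = 1, i.e. A³/T = Q²/g = 40.9²/9.81 = 170.5.
Trying y = 2.43 m: A³/T = 338.7 — high.
Trying y = 1.62 m: A³/T = 66.83 — low.
Trying y = 2.05 m: A³/T = 169.7 — close enough.

y_c = 2.05 m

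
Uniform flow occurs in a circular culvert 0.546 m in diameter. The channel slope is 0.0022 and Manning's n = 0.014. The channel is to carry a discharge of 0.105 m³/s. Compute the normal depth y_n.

Manning's equation rearranged: A R^(2/3) = nQ / (1·√S) = 0.014 × 0.105 / (√0.0022) = 0.03134.
Try y = 0.319 m: A R^(2/3) = 0.04002 — too large.
Try y = 0.22 m: A R^(2/3) = 0.0212 — too small.
Try y = 0.275 m: A R^(2/3) = 0.03142 — close enough.

y_n = 0.275 m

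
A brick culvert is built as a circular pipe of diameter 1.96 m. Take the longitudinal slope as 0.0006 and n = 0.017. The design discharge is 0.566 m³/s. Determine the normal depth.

y_n = 0.609 m

Manning's equation rearranged: A R^(2/3) = nQ / (1·√S) = 0.017 × 0.566 / (√0.0006) = 0.3928.
Trying y = 0.72 m: A R^(2/3) = 0.5399 — too large.
Trying y = 0.609 m: A R^(2/3) = 0.393 — matches.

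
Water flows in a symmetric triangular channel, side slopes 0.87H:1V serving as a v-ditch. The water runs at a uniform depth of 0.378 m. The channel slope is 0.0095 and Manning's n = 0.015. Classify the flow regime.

supercritical

For a triangular section with side slope z = 0.87: A = zy² = 0.87×0.378² = 0.1243 m²; P = 2y√(1+z²) = 2×0.378×1.325 = 1.002 m.
Hydraulic radius R = A/P = 0.1243/1.002 = 0.1241 m.
V = (1/n) R^(2/3) √S = (1/0.015) × 0.1241^(2/3) × √0.0095 = 1.616 m/s. Hydraulic depth D_h = A/T = 0.1243/0.6577 = 0.189 m.
Froude number Fr = V/√(g·D_h) = 1.616/√(9.81×0.189) = 1.19, which is greater than 1, so the flow is supercritical.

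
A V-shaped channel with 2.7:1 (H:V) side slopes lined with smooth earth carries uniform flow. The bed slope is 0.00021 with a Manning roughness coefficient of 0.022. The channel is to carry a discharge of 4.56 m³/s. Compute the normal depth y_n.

y_n = 1.72 m

Manning's equation rearranged: A R^(2/3) = nQ / (1·√S) = 0.022 × 4.56 / (√0.00021) = 6.923.
Trying y = 1.32 m: A R^(2/3) = 3.417 — too small.
Trying y = 1.72 m: A R^(2/3) = 6.921 — close enough.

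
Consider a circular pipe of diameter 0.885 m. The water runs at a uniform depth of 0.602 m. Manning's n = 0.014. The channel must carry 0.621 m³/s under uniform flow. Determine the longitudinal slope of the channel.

S = 0.0023

For a circular section of diameter D = 0.885 m at depth y = 0.602 m, the central angle is θ = 2 arccos(1 − 2y/D) = 3.879 rad. Then A = (D²/8)(θ − sin θ) = 0.4456 m² and P = Dθ/2 = 1.717 m.
Hydraulic radius R = A/P = 0.4456/1.717 = 0.2596 m.
From Manning's equation, S = [nQ / (1 A R^(2/3))]² = [0.014 × 0.621 / (1 × 0.4456 × 0.2596^(2/3))]² = 0.0023.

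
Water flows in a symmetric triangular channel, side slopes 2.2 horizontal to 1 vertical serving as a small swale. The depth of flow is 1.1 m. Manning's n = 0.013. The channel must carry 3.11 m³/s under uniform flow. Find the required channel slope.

S = 0.00058

For a triangular section with side slope z = 2.2: A = zy² = 2.2×1.1² = 2.662 m²; P = 2y√(1+z²) = 2×1.1×2.417 = 5.317 m.
Hydraulic radius R = A/P = 2.662/5.317 = 0.5007 m.
From Manning's equation, S = [nQ / (1 A R^(2/3))]² = [0.013 × 3.11 / (1 × 2.662 × 0.5007^(2/3))]² = 0.00058.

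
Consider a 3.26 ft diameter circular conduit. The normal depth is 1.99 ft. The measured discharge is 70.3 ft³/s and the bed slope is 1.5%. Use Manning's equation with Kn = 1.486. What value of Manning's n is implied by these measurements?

n = 0.013

For a circular section of diameter D = 3.26 ft at depth y = 1.99 ft, the central angle is θ = 2 arccos(1 − 2y/D) = 3.587 rad. Then A = (D²/8)(θ − sin θ) = 5.337 ft² and P = Dθ/2 = 5.847 ft.
Hydraulic radius R = A/P = 5.337/5.847 = 0.9129 ft.
Rearranging Manning's equation: n = (1.486/Q) A R^(2/3) S^(1/2) = (1.486/70.3) × 5.337 × 0.9129^(2/3) × √0.015 = 0.013.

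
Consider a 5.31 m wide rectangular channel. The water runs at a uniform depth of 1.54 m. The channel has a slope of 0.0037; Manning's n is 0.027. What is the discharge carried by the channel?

Q = 18.1 m³/s

Flow area A = b·y = 5.31 × 1.54 = 8.177 m². Wetted perimeter P = b + 2y = 5.31 + 2×1.54 = 8.39 m.
Hydraulic radius R = A/P = 8.177/8.39 = 0.9747 m.
Manning's equation: Q = (1/n) A R^(2/3) S^(1/2) = (1/0.027) × 8.177 × 0.9747^(2/3) × 0.0037^(1/2) = 18.1 m³/s.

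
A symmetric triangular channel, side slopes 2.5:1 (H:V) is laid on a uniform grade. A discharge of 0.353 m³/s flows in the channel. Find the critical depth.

At critical depth, Q² T / (g A³) = 1, i.e. A³/T = Q²/g = 0.353²/9.81 = 0.0127.
Trying y = 0.423 m: A³/T = 0.04232 — high.
Trying y = 0.296 m: A³/T = 0.007101 — low.
Trying y = 0.333 m: A³/T = 0.0128 — ≈ 0.0127.

y_c = 0.333 m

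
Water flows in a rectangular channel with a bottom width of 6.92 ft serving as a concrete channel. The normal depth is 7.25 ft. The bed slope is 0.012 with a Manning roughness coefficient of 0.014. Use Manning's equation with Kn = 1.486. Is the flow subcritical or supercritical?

Flow area A = b·y = 6.92 × 7.25 = 50.17 ft². Wetted perimeter P = b + 2y = 6.92 + 2×7.25 = 21.42 ft.
Hydraulic radius R = A/P = 50.17/21.42 = 2.342 ft.
V = (1.486/n) R^(2/3) √S = (1.486/0.014) × 2.342^(2/3) × √0.012 = 20.51 ft/s. Hydraulic depth D_h = A/T = 50.17/6.92 = 7.25 ft.
Froude number Fr = V/√(g·D_h) = 20.51/√(32.2×7.25) = 1.34, which is greater than 1, so the flow is supercritical.

supercritical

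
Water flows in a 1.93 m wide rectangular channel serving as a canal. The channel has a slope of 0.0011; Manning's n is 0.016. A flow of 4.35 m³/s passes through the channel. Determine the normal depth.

Manning's equation rearranged: A R^(2/3) = nQ / (1·√S) = 0.016 × 4.35 / (√0.0011) = 2.099.
Trying y = 1.75 m: A R^(2/3) = 2.461 — over.
Trying y = 1.54 m: A R^(2/3) = 2.098 — close enough.

y_n = 1.54 m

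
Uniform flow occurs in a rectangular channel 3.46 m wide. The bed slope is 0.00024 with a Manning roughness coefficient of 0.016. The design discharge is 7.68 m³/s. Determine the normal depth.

Manning's equation rearranged: A R^(2/3) = nQ / (1·√S) = 0.016 × 7.68 / (√0.00024) = 7.932.
Try y = 1.78 m: A R^(2/3) = 5.644 — too small.
Try y = 2.31 m: A R^(2/3) = 7.935 — matches.

y_n = 2.31 m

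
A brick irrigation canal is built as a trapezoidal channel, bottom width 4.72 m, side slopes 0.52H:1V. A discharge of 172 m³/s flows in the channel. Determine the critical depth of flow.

y_c = 4.34 m

At critical depth, Q² T / (g A³) = 1, i.e. A³/T = Q²/g = 172²/9.81 = 3016.
Trying y = 5.28 m: A³/T = 5998 — too large.
Trying y = 3.78 m: A³/T = 1866 — too small.
Trying y = 4.34 m: A³/T = 3007 — close enough.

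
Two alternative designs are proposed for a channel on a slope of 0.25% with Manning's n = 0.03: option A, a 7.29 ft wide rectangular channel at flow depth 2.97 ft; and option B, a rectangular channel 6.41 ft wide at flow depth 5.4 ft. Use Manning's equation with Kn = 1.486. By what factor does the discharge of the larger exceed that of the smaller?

1.83

Channel A: Flow area A = b·y = 7.29 × 2.97 = 21.65 ft². Wetted perimeter P = b + 2y = 7.29 + 2×2.97 = 13.23 ft. Hydraulic radius R = A/P = 21.65/13.23 = 1.637 ft. Q_A = (1.486/0.03)·21.65·1.637^(2/3)·√0.0025 = 74.47 ft³/s.
Channel B: Flow area A = b·y = 6.41 × 5.4 = 34.61 ft². Wetted perimeter P = b + 2y = 6.41 + 2×5.4 = 17.21 ft. Hydraulic radius R = A/P = 34.61/17.21 = 2.011 ft. Q_B = (1.486/0.03)·34.61·2.011^(2/3)·√0.0025 = 136.6 ft³/s.
The larger discharge is 136.6 ft³/s and the smaller is 74.47 ft³/s; the ratio is 1.83.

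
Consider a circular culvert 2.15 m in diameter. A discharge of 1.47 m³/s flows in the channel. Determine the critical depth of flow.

y_c = 0.557 m

At critical depth, Q² T / (g A³) = 1, i.e. A³/T = Q²/g = 1.47²/9.81 = 0.2203.
Trying y = 0.433 m: A³/T = 0.08251 — too small.
Trying y = 0.557 m: A³/T = 0.2206 — matches.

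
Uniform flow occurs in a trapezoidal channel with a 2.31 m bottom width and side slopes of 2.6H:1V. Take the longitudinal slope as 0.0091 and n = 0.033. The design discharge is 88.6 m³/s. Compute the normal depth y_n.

Manning's equation rearranged: A R^(2/3) = nQ / (1·√S) = 0.033 × 88.6 / (√0.0091) = 30.65.
Try y = 3.24 m: A R^(2/3) = 49.69 — over.
Try y = 2.23 m: A R^(2/3) = 20.72 — short.
Try y = 2.64 m: A R^(2/3) = 30.64 — close enough.

y_n = 2.64 m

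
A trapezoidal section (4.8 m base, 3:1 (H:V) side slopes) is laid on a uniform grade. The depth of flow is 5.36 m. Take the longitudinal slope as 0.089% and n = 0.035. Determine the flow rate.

With bottom width b = 4.8 m and side slope z = 3: A = (b + zy)y = (4.8 + 3×5.36)×5.36 = 111.9 m²; P = b + 2y√(1+z²) = 4.8 + 2×5.36×3.162 = 38.7 m.
Hydraulic radius R = A/P = 111.9/38.7 = 2.892 m.
Manning's equation: Q = (1/n) A R^(2/3) S^(1/2) = (1/0.035) × 111.9 × 2.892^(2/3) × 0.00089^(1/2) = 194 m³/s.

Q = 194 m³/s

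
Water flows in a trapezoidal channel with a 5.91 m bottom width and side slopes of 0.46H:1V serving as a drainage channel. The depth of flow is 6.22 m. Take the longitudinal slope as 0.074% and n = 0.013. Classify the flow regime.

With bottom width b = 5.91 m and side slope z = 0.46: A = (b + zy)y = (5.91 + 0.46×6.22)×6.22 = 54.56 m²; P = b + 2y√(1+z²) = 5.91 + 2×6.22×1.101 = 19.6 m.
Hydraulic radius R = A/P = 54.56/19.6 = 2.783 m.
V = (1/n) R^(2/3) √S = (1/0.013) × 2.783^(2/3) × √0.00074 = 4.14 m/s. Hydraulic depth D_h = A/T = 54.56/11.63 = 4.69 m.
Froude number Fr = V/√(g·D_h) = 4.14/√(9.81×4.69) = 0.61, which is less than 1, so the flow is subcritical.

subcritical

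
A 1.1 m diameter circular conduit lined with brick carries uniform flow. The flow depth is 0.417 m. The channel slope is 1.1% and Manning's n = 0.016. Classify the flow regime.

supercritical

For a circular section of diameter D = 1.1 m at depth y = 0.417 m, the central angle is θ = 2 arccos(1 − 2y/D) = 2.653 rad. Then A = (D²/8)(θ − sin θ) = 0.3303 m² and P = Dθ/2 = 1.459 m.
Hydraulic radius R = A/P = 0.3303/1.459 = 0.2264 m.
V = (1/n) R^(2/3) √S = (1/0.016) × 0.2264^(2/3) × √0.011 = 2.435 m/s. Hydraulic depth D_h = A/T = 0.3303/1.067 = 0.3095 m.
Froude number Fr = V/√(g·D_h) = 2.435/√(9.81×0.3095) = 1.4, which is greater than 1, so the flow is supercritical.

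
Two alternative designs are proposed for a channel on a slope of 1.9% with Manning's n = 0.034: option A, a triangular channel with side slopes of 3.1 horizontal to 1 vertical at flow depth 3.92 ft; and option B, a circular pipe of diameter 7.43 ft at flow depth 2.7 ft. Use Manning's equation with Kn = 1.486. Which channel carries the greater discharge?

Channel A: For a triangular section with side slope z = 3.1: A = zy² = 3.1×3.92² = 47.64 ft²; P = 2y√(1+z²) = 2×3.92×3.257 = 25.54 ft. Hydraulic radius R = A/P = 47.64/25.54 = 1.865 ft. Q_A = (1.486/0.034)·47.64·1.865^(2/3)·√0.019 = 434.9 ft³/s.
Channel B: For a circular section of diameter D = 7.43 ft at depth y = 2.7 ft, the central angle is θ = 2 arccos(1 − 2y/D) = 2.588 rad. Then A = (D²/8)(θ − sin θ) = 14.23 ft² and P = Dθ/2 = 9.615 ft. Hydraulic radius R = A/P = 14.23/9.615 = 1.48 ft. Q_B = (1.486/0.034)·14.23·1.48^(2/3)·√0.019 = 111.4 ft³/s.
Q_A = 434.9 ft³/s vs Q_B = 111.4 ft³/s, so channel A carries more.

channel A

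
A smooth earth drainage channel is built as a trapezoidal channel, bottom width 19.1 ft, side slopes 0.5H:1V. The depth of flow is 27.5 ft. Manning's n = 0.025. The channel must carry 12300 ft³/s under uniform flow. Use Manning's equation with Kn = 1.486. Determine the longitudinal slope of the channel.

S = 0.00209

With bottom width b = 19.1 ft and side slope z = 0.5: A = (b + zy)y = (19.1 + 0.5×27.5)×27.5 = 903.4 ft²; P = b + 2y√(1+z²) = 19.1 + 2×27.5×1.118 = 80.59 ft.
Hydraulic radius R = A/P = 903.4/80.59 = 11.21 ft.
From Manning's equation, S = [nQ / (1.486 A R^(2/3))]² = [0.025 × 12300 / (1.486 × 903.4 × 11.21^(2/3))]² = 0.00209.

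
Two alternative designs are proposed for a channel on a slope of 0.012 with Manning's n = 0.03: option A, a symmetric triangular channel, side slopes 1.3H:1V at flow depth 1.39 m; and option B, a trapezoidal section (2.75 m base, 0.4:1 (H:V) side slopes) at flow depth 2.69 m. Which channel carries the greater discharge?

Channel A: For a triangular section with side slope z = 1.3: A = zy² = 1.3×1.39² = 2.512 m²; P = 2y√(1+z²) = 2×1.39×1.64 = 4.56 m. Hydraulic radius R = A/P = 2.512/4.56 = 0.5509 m. Q_A = (1/0.03)·2.512·0.5509^(2/3)·√0.012 = 6.163 m³/s.
Channel B: With bottom width b = 2.75 m and side slope z = 0.4: A = (b + zy)y = (2.75 + 0.4×2.69)×2.69 = 10.29 m²; P = b + 2y√(1+z²) = 2.75 + 2×2.69×1.077 = 8.544 m. Hydraulic radius R = A/P = 10.29/8.544 = 1.205 m. Q_B = (1/0.03)·10.29·1.205^(2/3)·√0.012 = 42.54 m³/s.
Q_A = 6.163 m³/s vs Q_B = 42.54 m³/s, so channel B carries more.

channel B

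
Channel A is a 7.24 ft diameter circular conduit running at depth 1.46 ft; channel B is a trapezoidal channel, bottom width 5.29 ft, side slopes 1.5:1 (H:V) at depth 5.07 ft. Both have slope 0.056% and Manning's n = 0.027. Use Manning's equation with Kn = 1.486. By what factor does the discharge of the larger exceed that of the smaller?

Channel A: For a circular section of diameter D = 7.24 ft at depth y = 1.46 ft, the central angle is θ = 2 arccos(1 − 2y/D) = 1.863 rad. Then A = (D²/8)(θ − sin θ) = 5.931 ft² and P = Dθ/2 = 6.744 ft. Hydraulic radius R = A/P = 5.931/6.744 = 0.8795 ft. Q_A = (1.486/0.027)·5.931·0.8795^(2/3)·√0.00056 = 7.091 ft³/s.
Channel B: With bottom width b = 5.29 ft and side slope z = 1.5: A = (b + zy)y = (5.29 + 1.5×5.07)×5.07 = 65.38 ft²; P = b + 2y√(1+z²) = 5.29 + 2×5.07×1.803 = 23.57 ft. Hydraulic radius R = A/P = 65.38/23.57 = 2.774 ft. Q_B = (1.486/0.027)·65.38·2.774^(2/3)·√0.00056 = 168.1 ft³/s.
The larger discharge is 168.1 ft³/s and the smaller is 7.091 ft³/s; the ratio is 23.7.

23.7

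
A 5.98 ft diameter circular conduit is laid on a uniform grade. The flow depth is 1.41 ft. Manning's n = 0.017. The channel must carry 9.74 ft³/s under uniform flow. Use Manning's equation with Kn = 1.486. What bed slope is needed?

S = 0.000619

For a circular section of diameter D = 5.98 ft at depth y = 1.41 ft, the central angle is θ = 2 arccos(1 − 2y/D) = 2.028 rad. Then A = (D²/8)(θ − sin θ) = 5.055 ft² and P = Dθ/2 = 6.064 ft.
Hydraulic radius R = A/P = 5.055/6.064 = 0.8336 ft.
From Manning's equation, S = [nQ / (1.486 A R^(2/3))]² = [0.017 × 9.74 / (1.486 × 5.055 × 0.8336^(2/3))]² = 0.000619.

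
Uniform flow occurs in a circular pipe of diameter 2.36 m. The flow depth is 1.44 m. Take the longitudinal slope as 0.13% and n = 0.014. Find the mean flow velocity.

V = 1.95 m/s

For a circular section of diameter D = 2.36 m at depth y = 1.44 m, the central angle is θ = 2 arccos(1 − 2y/D) = 3.586 rad. Then A = (D²/8)(θ − sin θ) = 2.796 m² and P = Dθ/2 = 4.231 m.
Hydraulic radius R = A/P = 2.796/4.231 = 0.6607 m.
From Manning's equation, V = (1/n) R^(2/3) S^(1/2) = (1/0.014) × 0.6607^(2/3) × 0.0013^(1/2) = 1.95 m/s.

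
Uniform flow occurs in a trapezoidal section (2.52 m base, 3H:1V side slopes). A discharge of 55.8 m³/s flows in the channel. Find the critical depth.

y_c = 1.97 m

At critical depth, Q² T / (g A³) = 1, i.e. A³/T = Q²/g = 55.8²/9.81 = 317.4.
Try y = 1.64 m: A³/T = 147 — low.
Try y = 1.97 m: A³/T = 319.4 — close enough.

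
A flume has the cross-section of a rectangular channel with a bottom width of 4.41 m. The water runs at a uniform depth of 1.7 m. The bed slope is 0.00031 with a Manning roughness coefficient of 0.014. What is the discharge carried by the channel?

Q = 9.17 m³/s

Flow area A = b·y = 4.41 × 1.7 = 7.497 m². Wetted perimeter P = b + 2y = 4.41 + 2×1.7 = 7.81 m.
Hydraulic radius R = A/P = 7.497/7.81 = 0.9599 m.
Manning's equation: Q = (1/n) A R^(2/3) S^(1/2) = (1/0.014) × 7.497 × 0.9599^(2/3) × 0.00031^(1/2) = 9.17 m³/s.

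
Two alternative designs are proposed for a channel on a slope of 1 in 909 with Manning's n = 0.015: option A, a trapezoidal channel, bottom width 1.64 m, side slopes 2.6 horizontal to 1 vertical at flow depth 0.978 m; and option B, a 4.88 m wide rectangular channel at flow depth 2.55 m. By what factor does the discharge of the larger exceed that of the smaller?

Channel A: With bottom width b = 1.64 m and side slope z = 2.6: A = (b + zy)y = (1.64 + 2.6×0.978)×0.978 = 4.091 m²; P = b + 2y√(1+z²) = 1.64 + 2×0.978×2.786 = 7.089 m. Hydraulic radius R = A/P = 4.091/7.089 = 0.5771 m. Q_A = (1/0.015)·4.091·0.5771^(2/3)·√0.0011 = 6.27 m³/s.
Channel B: Flow area A = b·y = 4.88 × 2.55 = 12.44 m². Wetted perimeter P = b + 2y = 4.88 + 2×2.55 = 9.98 m. Hydraulic radius R = A/P = 12.44/9.98 = 1.247 m. Q_B = (1/0.015)·12.44·1.247^(2/3)·√0.0011 = 31.88 m³/s.
The larger discharge is 31.88 m³/s and the smaller is 6.27 m³/s; the ratio is 5.08.

5.08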